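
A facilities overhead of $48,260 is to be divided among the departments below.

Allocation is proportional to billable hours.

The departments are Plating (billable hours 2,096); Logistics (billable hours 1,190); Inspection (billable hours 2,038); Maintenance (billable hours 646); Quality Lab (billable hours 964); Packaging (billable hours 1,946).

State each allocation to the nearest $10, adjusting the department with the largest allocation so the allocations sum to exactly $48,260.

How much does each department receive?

Billable hours total: 8,880.
Raw shares: Plating 2,096/8,880 × $48,260 = 11,391.10; Logistics 1,190/8,880 × $48,260 = 6,467.27; Inspection 2,038/8,880 × $48,260 = 11,075.89; Maintenance 646/8,880 × $48,260 = 3,510.81; Quality Lab 964/8,880 × $48,260 = 5,239.04; Packaging 1,946/8,880 × $48,260 = 10,575.90.
After rounding ($10): Plating $11,390; Logistics $6,470; Inspection $11,080; Maintenance $3,510; Quality Lab $5,240; Packaging $10,580. Sum = $48,270.
Difference $48,260 − $48,270 = −$10 applied to largest allocation (Plating): Plating becomes $11,380.

Plating: $11,380; Logistics: $6,470; Inspection: $11,080; Maintenance: $3,510; Quality Lab: $5,240; Packaging: $10,580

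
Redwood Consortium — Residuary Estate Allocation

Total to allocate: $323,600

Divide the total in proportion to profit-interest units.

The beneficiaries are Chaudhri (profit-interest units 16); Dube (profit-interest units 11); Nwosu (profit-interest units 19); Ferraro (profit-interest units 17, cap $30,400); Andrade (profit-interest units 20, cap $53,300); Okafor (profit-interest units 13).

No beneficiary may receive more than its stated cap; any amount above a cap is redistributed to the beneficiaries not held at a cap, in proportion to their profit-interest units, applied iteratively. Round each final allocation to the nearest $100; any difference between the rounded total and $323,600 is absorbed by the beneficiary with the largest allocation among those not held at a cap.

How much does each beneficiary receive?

Sum of profit-interest units: 96.
Proportional shares (ignoring caps): Chaudhri 53,933.33; Dube 37,079.17; Nwosu 64,045.83; Ferraro 57,304.17; Andrade 67,416.67; Okafor 43,820.83.
Cap binds for Ferraro ($30,400), Andrade ($53,300); remaining pool $239,900 reallocated over remaining profit-interest units 59.
Shares after redistribution: Chaudhri 65,057.63 → $65,100; Dube 44,727.12 → $44,700; Nwosu 77,255.93 → $77,300; Okafor 52,859.32 → $52,900.
Rounding difference −$100 applied to Nwosu → $77,200.

Chaudhri: $65,100; Dube: $44,700; Nwosu: $77,200; Ferraro: $30,400; Andrade: $53,300; Okafor: $52,900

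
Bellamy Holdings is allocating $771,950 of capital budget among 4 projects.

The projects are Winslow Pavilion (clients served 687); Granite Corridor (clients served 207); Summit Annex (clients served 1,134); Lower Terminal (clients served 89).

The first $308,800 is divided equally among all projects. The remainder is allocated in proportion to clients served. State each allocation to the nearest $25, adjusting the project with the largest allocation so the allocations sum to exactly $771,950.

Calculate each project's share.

$308,800 shared equally gives $77,200 per project.
Remainder $463,150 by clients served (total 2,117): Winslow Pavilion 150,299.50 → $150,300; Granite Corridor 45,286.75 → $45,275; Summit Annex 248,092.63 → $248,100; Lower Terminal 19,471.11 → $19,475.
Totals: Winslow Pavilion $77,200 + $150,300 = $227,500; Granite Corridor $77,200 + $45,275 = $122,475; Summit Annex $77,200 + $248,100 = $325,300; Lower Terminal $77,200 + $19,475 = $96,675.

Winslow Pavilion: $227,500; Granite Corridor: $122,475; Summit Annex: $325,300; Lower Terminal: $96,675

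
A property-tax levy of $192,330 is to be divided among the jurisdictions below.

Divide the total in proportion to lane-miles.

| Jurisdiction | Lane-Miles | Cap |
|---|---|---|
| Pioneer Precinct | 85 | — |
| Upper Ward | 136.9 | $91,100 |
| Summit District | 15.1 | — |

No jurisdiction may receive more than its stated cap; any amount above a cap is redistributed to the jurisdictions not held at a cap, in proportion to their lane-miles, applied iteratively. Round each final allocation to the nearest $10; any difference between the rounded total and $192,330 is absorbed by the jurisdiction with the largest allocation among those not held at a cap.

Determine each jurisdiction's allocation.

Total lane-miles = 237.
Unconstrained shares: Pioneer Precinct 68,979.11; Upper Ward 111,096.95; Summit District 12,253.94.
Capped: Upper Ward ($91,100); balance $101,230 reallocated over remaining lane-miles 100.1.
Remaining shares: Pioneer Precinct 85,959.54 → $85,960; Summit District 15,270.46 → $15,270.

Pioneer Precinct: $85,960 | Upper Ward: $91,100 | Summit District: $15,270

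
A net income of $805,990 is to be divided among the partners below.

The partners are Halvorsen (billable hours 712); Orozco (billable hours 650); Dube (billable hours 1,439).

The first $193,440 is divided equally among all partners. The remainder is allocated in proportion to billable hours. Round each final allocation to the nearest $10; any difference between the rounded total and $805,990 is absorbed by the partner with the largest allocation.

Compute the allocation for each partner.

Halvorsen: $220,190; Orozco: $206,630; Dube: $379,170

$193,440 shared equally gives $64,480 per partner.
Remainder $612,550 by billable hours (total 2,801): Halvorsen 155,707.10 → $155,710; Orozco 142,148.34 → $142,150; Dube 314,694.56 → $314,690.
Totals: Halvorsen $64,480 + $155,710 = $220,190; Orozco $64,480 + $142,150 = $206,630; Dube $64,480 + $314,690 = $379,170.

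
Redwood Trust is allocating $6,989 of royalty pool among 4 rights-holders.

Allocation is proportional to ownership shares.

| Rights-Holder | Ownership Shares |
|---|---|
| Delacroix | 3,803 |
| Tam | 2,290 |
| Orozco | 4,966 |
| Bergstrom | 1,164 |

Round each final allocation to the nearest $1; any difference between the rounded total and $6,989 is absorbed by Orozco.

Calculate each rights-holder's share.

Delacroix: $2,175 | Tam: $1,309 | Orozco: $2,839 | Bergstrom: $666

Total ownership shares = 12,223.
Raw shares: Delacroix 3,803/12,223 × $6,989 = 2,174.52; Tam 2,290/12,223 × $6,989 = 1,309.40; Orozco 4,966/12,223 × $6,989 = 2,839.51; Bergstrom 1,164/12,223 × $6,989 = 665.56.
At nearest $1: Delacroix $2,175; Tam $1,309; Orozco $2,840; Bergstrom $666. Sum = $6,990.
Difference $6,989 − $6,990 = −$1 applied to Orozco: Orozco becomes $2,839.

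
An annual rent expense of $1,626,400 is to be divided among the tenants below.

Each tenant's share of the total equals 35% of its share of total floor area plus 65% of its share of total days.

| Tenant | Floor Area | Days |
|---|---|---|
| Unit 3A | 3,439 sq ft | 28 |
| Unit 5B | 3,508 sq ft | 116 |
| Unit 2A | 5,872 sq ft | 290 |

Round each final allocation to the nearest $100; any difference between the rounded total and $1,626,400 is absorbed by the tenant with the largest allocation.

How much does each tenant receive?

Floor area total 12,819; days total 434.
Blended shares (35% floor area + 65% days): Unit 3A 0.1358; Unit 5B 0.2695; Unit 2A 0.5947.
Pro-rata amounts: Unit 3A 220,915.97; Unit 5B 438,335.00; Unit 2A 967,149.03.
Rounded to nearest $100: Unit 3A $220,900; Unit 5B $438,300; Unit 2A $967,100. Sum = $1,626,300.
Difference $1,626,400 − $1,626,300 = +$100 applied to largest allocation (Unit 2A): Unit 2A becomes $967,200.

Unit 3A: $220,900 | Unit 5B: $438,300 | Unit 2A: $967,200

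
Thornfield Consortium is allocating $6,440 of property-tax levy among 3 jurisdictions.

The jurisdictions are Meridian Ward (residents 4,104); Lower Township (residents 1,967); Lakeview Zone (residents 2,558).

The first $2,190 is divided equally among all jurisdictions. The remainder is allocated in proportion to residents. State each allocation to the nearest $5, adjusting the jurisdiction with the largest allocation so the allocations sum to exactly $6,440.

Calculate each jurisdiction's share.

Meridian Ward: $2,750 · Lower Township: $1,700 · Lakeview Zone: $1,990

First tranche $2,190 split equally: $730 each.
Remainder $4,250 by residents (total 8,629): Meridian Ward 2,021.32 → $2,020; Lower Township 968.80 → $970; Lakeview Zone 1,259.88 → $1,260.
Totals: Meridian Ward $730 + $2,020 = $2,750; Lower Township $730 + $970 = $1,700; Lakeview Zone $730 + $1,260 = $1,990.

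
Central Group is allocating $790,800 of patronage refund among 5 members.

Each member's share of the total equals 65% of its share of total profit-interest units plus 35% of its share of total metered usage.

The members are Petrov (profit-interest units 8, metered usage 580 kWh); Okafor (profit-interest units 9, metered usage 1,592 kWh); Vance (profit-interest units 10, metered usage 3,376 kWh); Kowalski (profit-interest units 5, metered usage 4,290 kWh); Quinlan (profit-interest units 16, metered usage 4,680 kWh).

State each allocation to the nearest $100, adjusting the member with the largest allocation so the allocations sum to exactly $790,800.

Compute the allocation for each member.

Petrov: $96,700 · Okafor: $126,700 · Vance: $171,400 · Kowalski: $135,300 · Quinlan: $260,700

Totals — profit-interest units 48, metered usage 14,518.
Composite weights (65% profit-interest units + 35% metered usage): Petrov 0.1223; Okafor 0.1603; Vance 0.2168; Kowalski 0.1711; Quinlan 0.3295.
Proportional shares: Petrov 96,727.47; Okafor 126,729.61; Vance 171,449.62; Kowalski 135,330.92; Quinlan 260,562.37.
At nearest $100: Petrov $96,700; Okafor $126,700; Vance $171,400; Kowalski $135,300; Quinlan $260,600. Sum = $790,700.
Difference $790,800 − $790,700 = +$100 applied to largest allocation (Quinlan): Quinlan becomes $260,700.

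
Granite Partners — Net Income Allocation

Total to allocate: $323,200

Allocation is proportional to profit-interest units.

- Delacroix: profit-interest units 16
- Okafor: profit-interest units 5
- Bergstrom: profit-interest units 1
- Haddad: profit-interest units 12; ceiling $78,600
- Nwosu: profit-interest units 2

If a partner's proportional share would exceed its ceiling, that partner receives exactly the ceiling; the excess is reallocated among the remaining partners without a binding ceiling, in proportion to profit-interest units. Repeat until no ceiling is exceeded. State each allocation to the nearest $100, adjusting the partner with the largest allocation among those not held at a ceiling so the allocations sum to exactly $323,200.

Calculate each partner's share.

Profit-interest units total: 36.
Pro-rata shares before constraints: Delacroix 143,644.44; Okafor 44,888.89; Bergstrom 8,977.78; Haddad 107,733.33; Nwosu 17,955.56.
Held at cap: Haddad ($78,600); remaining pool $244,600 reallocated over remaining profit-interest units 24.
Remaining shares: Delacroix 163,066.67 → $163,100; Okafor 50,958.33 → $51,000; Bergstrom 10,191.67 → $10,200; Nwosu 20,383.33 → $20,400.
Rounding difference −$100 applied to Delacroix → $163,000.

Delacroix: $163,000; Okafor: $51,000; Bergstrom: $10,200; Haddad: $78,600; Nwosu: $20,400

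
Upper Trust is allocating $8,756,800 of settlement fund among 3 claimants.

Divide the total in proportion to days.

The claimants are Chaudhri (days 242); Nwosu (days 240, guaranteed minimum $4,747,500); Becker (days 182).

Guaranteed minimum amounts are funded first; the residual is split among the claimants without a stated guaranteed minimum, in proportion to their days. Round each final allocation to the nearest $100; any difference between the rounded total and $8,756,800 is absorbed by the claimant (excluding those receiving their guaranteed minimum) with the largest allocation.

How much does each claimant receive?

Chaudhri: $2,288,300; Nwosu: $4,747,500; Becker: $1,721,000

Minimums first: Nwosu $4,747,500. Remaining pool $4,009,300.
Remaining pool split over remaining days 424: Chaudhri 2,288,326.89 → $2,288,300; Becker 1,720,973.11 → $1,721,000.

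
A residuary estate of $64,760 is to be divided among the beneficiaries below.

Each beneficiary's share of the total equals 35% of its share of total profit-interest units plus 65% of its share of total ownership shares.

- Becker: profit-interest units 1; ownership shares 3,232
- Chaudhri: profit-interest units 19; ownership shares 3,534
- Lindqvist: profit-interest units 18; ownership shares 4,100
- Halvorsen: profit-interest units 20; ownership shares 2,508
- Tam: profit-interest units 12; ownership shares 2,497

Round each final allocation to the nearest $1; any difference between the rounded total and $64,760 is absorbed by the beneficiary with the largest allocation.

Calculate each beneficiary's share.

Profit-interest units total 70; ownership shares total 15,871.
Blended shares (35% profit-interest units + 65% ownership shares): Becker 0.1374; Chaudhri 0.2397; Lindqvist 0.2579; Halvorsen 0.2027; Tam 0.1623.
Proportional shares: Becker 8,895.90; Chaudhri 15,525.28; Lindqvist 16,702.66; Halvorsen 13,127.87; Tam 10,508.29.
Rounded to nearest $1: Becker $8,896; Chaudhri $15,525; Lindqvist $16,703; Halvorsen $13,128; Tam $10,508. Sum = $64,760.
Sum already equals the total — no adjustment.

Becker: $8,896; Chaudhri: $15,525; Lindqvist: $16,703; Halvorsen: $13,128; Tam: $10,508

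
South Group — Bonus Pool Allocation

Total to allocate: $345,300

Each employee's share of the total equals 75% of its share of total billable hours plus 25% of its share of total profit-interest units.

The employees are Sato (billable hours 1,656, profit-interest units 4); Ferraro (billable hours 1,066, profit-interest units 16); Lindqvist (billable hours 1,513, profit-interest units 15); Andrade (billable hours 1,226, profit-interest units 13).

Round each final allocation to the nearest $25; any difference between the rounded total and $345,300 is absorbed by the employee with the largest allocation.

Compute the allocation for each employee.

Billable hours total 5,461; profit-interest units total 48.
Combined weights (75% billable hours + 25% profit-interest units): Sato 0.2483; Ferraro 0.2297; Lindqvist 0.2859; Andrade 0.2361.
Raw shares: Sato 85,725.63; Ferraro 79,327.53; Lindqvist 98,727.01; Andrade 81,519.84.
After rounding ($25): Sato $85,725; Ferraro $79,325; Lindqvist $98,725; Andrade $81,525. Sum = $345,300.
Rounded total matches; no reconciliation needed.

Sato: $85,725 | Ferraro: $79,325 | Lindqvist: $98,725 | Andrade: $81,525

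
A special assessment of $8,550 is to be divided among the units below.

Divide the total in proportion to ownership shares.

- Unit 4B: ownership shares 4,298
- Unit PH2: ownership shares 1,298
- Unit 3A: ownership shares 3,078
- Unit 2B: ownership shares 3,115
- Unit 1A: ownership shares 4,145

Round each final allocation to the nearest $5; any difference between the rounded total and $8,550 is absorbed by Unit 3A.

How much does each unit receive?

Sum of ownership shares: 15,934.
Pro-rata amounts: Unit 4B 4,298/15,934 × $8,550 = 2,306.26; Unit PH2 1,298/15,934 × $8,550 = 696.49; Unit 3A 3,078/15,934 × $8,550 = 1,651.62; Unit 2B 3,115/15,934 × $8,550 = 1,671.47; Unit 1A 4,145/15,934 × $8,550 = 2,224.16.
At nearest $5: Unit 4B $2,305; Unit PH2 $695; Unit 3A $1,650; Unit 2B $1,670; Unit 1A $2,225. Sum = $8,545.
Difference $8,550 − $8,545 = +$5 applied to Unit 3A: Unit 3A becomes $1,655.

Unit 4B: $2,305 | Unit PH2: $695 | Unit 3A: $1,655 | Unit 2B: $1,670 | Unit 1A: $2,225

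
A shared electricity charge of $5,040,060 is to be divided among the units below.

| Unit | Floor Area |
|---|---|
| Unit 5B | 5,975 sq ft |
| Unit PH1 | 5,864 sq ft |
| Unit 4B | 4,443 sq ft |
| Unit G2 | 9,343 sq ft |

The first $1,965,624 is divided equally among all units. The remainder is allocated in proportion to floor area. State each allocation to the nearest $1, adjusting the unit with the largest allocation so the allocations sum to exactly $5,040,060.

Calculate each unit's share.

Unit 5B: $1,208,274 · Unit PH1: $1,194,957 · Unit 4B: $1,024,468 · Unit G2: $1,612,361

Equal tier: $1,965,624 ÷ 4 = $491,406 apiece.
Remainder $3,074,436 by floor area (total 25,625): Unit 5B 716,868.49 → $716,868; Unit PH1 703,550.93 → $703,551; Unit 4B 533,062.21 → $533,062; Unit G2 1,120,954.36 → $1,120,954.
Rounding difference +$1 on remainder applied to Unit G2.
Totals: Unit 5B $491,406 + $716,868 = $1,208,274; Unit PH1 $491,406 + $703,551 = $1,194,957; Unit 4B $491,406 + $533,062 = $1,024,468; Unit G2 $491,406 + $1,120,955 = $1,612,361.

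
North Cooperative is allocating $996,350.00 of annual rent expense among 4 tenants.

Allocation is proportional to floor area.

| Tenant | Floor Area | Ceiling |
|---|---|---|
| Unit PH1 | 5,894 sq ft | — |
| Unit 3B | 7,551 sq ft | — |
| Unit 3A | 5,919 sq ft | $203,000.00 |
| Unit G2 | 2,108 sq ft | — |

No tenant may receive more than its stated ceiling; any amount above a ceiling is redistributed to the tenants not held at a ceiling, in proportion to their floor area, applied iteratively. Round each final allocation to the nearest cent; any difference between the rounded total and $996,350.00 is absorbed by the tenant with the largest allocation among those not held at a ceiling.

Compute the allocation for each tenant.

Unit PH1: $300,649.71 | Unit 3B: $385,172.37 | Unit 3A: $203,000.00 | Unit G2: $107,527.92

Floor area total: 21,472.
Unconstrained shares: Unit PH1 273,495.1053; Unit 3B 350,383.7020; Unit 3A 274,655.1625; Unit G2 97,816.0302.
Cap binds for Unit 3A ($203,000.00); balance $793,350.00 reallocated over remaining floor area 15,553.
Shares after redistribution: Unit PH1 300,649.7075 → $300,649.71; Unit 3B 385,172.3687 → $385,172.37; Unit G2 107,527.9239 → $107,527.92.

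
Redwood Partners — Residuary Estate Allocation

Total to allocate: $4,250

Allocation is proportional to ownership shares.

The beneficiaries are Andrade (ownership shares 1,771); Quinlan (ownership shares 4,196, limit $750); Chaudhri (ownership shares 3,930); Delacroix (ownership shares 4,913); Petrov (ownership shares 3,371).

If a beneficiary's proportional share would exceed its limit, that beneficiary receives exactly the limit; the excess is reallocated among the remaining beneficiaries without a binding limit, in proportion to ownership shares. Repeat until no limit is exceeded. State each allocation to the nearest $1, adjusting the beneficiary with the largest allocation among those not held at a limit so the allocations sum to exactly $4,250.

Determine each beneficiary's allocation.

Combined ownership shares = 18,181.
Proportional shares (ignoring caps): Andrade 413.99; Quinlan 980.86; Chaudhri 918.68; Delacroix 1,148.47; Petrov 788.01.
Held at cap: Quinlan ($750); balance $3,500 reallocated over remaining ownership shares 13,985.
Shares after redistribution: Andrade 443.22 → $443; Chaudhri 983.55 → $984; Delacroix 1,229.57 → $1,230; Petrov 843.65 → $844.
Rounding difference −$1 applied to Delacroix → $1,229.

Andrade: $443 · Quinlan: $750 · Chaudhri: $984 · Delacroix: $1,229 · Petrov: $844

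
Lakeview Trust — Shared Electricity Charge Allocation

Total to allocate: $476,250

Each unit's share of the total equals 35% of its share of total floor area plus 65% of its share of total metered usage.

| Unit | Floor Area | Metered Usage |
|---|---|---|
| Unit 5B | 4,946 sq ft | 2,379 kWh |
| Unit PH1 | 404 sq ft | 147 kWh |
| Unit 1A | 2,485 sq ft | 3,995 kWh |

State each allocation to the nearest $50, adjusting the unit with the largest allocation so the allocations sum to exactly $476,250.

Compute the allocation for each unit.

Unit 5B: $218,150 | Unit PH1: $15,550 | Unit 1A: $242,550

Floor area total 7,835; metered usage total 6,521.
Combined weights (35% floor area + 65% metered usage): Unit 5B 0.4581; Unit PH1 0.0327; Unit 1A 0.5092.
Raw shares: Unit 5B 218,159.82; Unit PH1 15,573.32; Unit 1A 242,516.86.
After rounding ($50): Unit 5B $218,150; Unit PH1 $15,550; Unit 1A $242,500. Sum = $476,200.
Difference $476,250 − $476,200 = +$50 applied to largest allocation (Unit 1A): Unit 1A becomes $242,550.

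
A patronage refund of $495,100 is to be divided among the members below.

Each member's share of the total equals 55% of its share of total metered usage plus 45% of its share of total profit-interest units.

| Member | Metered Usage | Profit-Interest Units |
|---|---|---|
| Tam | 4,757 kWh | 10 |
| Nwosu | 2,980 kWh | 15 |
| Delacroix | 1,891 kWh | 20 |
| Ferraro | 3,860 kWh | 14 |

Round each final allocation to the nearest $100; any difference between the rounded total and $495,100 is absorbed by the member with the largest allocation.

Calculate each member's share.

Metered usage total 13,488; profit-interest units total 59.
Combined weights (55% metered usage + 45% profit-interest units): Tam 0.2702; Nwosu 0.2359; Delacroix 0.2297; Ferraro 0.2642.
Raw shares: Tam 133,799.44; Nwosu 116,805.08; Delacroix 113,700.53; Ferraro 130,794.94.
At nearest $100: Tam $133,800; Nwosu $116,800; Delacroix $113,700; Ferraro $130,800. Sum = $495,100.
Sum already equals the total — no adjustment.

Tam: $133,800 | Nwosu: $116,800 | Delacroix: $113,700 | Ferraro: $130,800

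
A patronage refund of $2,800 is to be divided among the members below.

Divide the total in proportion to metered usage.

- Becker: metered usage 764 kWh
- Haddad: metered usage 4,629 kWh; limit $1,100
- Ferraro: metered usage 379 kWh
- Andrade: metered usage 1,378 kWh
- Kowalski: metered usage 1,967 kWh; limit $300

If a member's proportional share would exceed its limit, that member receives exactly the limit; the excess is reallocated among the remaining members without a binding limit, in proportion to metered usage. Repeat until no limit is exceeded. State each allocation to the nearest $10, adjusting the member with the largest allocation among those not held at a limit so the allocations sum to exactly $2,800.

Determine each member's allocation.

Becker: $420 | Haddad: $1,100 | Ferraro: $210 | Andrade: $770 | Kowalski: $300

Combined metered usage = 9,117.
Proportional shares (ignoring caps): Becker 234.64; Haddad 1,421.65; Ferraro 116.40; Andrade 423.21; Kowalski 604.10.
Cap binds for Haddad ($1,100), Kowalski ($300); balance $1,400 reallocated over remaining metered usage 2,521.
Redistributed shares: Becker 424.28 → $420; Ferraro 210.47 → $210; Andrade 765.25 → $770.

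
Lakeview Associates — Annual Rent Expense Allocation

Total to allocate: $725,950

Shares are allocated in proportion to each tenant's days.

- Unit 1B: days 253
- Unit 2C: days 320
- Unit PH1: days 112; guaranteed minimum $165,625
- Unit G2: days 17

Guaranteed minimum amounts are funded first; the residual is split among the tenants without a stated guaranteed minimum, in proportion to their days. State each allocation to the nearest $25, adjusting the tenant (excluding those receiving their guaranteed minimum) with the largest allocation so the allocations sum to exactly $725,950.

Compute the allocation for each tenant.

Unit 1B: $240,275 · Unit 2C: $303,900 · Unit PH1: $165,625 · Unit G2: $16,150

Minimums first: Unit PH1 $165,625. Balance $560,325.
Balance split over remaining days 590: Unit 1B 240,274.96 → $240,275; Unit 2C 303,905.08 → $303,900; Unit G2 16,144.96 → $16,150.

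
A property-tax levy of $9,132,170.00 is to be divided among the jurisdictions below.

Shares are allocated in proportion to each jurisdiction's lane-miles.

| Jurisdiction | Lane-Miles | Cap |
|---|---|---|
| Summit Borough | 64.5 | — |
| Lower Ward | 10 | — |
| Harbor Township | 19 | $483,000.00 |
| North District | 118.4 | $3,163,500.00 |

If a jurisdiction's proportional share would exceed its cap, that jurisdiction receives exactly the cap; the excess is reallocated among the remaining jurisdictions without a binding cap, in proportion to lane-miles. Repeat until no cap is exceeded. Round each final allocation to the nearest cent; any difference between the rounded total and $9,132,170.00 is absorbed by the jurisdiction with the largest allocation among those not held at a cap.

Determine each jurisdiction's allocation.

Combined lane-miles = 211.9.
Unconstrained shares: Summit Borough 2,779,730.8400; Lower Ward 430,966.0217; Harbor Township 818,835.4412; North District 5,102,637.6970.
Cap binds for Harbor Township ($483,000.00), North District ($3,163,500.00); residual $5,485,670.00 reallocated over remaining lane-miles 74.5.
Shares after redistribution: Summit Borough 4,749,338.4564 → $4,749,338.46; Lower Ward 736,331.5436 → $736,331.54.

Summit Borough: $4,749,338.46 · Lower Ward: $736,331.54 · Harbor Township: $483,000.00 · North District: $3,163,500.00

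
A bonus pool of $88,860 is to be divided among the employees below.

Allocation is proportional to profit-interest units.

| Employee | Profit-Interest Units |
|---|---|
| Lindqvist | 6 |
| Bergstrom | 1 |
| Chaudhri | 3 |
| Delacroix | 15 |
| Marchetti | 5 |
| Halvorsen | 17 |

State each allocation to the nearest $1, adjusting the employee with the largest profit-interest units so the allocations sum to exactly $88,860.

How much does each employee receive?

Lindqvist: $11,344; Bergstrom: $1,891; Chaudhri: $5,672; Delacroix: $28,360; Marchetti: $9,453; Halvorsen: $32,140

Total profit-interest units = 47.
Pro-rata amounts: Lindqvist 6/47 × $88,860 = 11,343.83; Bergstrom 1/47 × $88,860 = 1,890.64; Chaudhri 3/47 × $88,860 = 5,671.91; Delacroix 15/47 × $88,860 = 28,359.57; Marchetti 5/47 × $88,860 = 9,453.19; Halvorsen 17/47 × $88,860 = 32,140.85.
Rounded to nearest $1: Lindqvist $11,344; Bergstrom $1,891; Chaudhri $5,672; Delacroix $28,360; Marchetti $9,453; Halvorsen $32,141. Sum = $88,861.
Difference $88,860 − $88,861 = −$1 applied to largest profit-interest units (Halvorsen): Halvorsen becomes $32,140.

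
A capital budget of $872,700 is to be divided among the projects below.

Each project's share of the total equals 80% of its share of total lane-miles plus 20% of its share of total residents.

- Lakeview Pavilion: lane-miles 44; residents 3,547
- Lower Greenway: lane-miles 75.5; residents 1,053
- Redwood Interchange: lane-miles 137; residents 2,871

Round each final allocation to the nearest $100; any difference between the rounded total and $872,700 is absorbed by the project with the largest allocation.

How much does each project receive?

Lakeview Pavilion: $202,600 · Lower Greenway: $230,100 · Redwood Interchange: $440,000

Totals — lane-miles 256.5, residents 7,471.
Composite weights (80% lane-miles + 20% residents): Lakeview Pavilion 0.2322; Lower Greenway 0.2637; Redwood Interchange 0.5041.
Proportional shares: Lakeview Pavilion 202,628.54; Lower Greenway 230,101.82; Redwood Interchange 439,969.64.
At nearest $100: Lakeview Pavilion $202,600; Lower Greenway $230,100; Redwood Interchange $440,000. Sum = $872,700.
No rounding difference to absorb.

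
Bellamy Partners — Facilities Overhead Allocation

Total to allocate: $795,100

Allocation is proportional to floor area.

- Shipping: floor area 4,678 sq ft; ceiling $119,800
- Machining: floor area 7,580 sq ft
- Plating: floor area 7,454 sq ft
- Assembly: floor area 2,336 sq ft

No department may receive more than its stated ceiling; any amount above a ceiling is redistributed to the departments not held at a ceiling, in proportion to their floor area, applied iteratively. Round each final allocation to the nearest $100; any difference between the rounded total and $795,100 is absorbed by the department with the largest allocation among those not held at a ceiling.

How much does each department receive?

Floor area total: 22,048.
Proportional shares (ignoring caps): Shipping 168,699.10; Machining 273,351.69; Plating 268,807.85; Assembly 84,241.36.
Cap binds for Shipping ($119,800); residual $675,300 reallocated over remaining floor area 17,370.
Remaining shares: Machining 294,690.50 → $294,700; Plating 289,791.95 → $289,800; Assembly 90,817.55 → $90,800.

Shipping: $119,800 · Machining: $294,700 · Plating: $289,800 · Assembly: $90,800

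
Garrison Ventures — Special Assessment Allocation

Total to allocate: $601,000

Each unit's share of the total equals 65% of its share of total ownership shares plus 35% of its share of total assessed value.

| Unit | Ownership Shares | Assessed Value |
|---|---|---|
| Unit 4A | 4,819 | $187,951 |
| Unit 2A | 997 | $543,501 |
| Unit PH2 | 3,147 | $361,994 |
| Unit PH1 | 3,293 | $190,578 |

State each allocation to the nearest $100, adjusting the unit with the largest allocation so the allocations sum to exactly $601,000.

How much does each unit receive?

Unit 4A: $184,400; Unit 2A: $120,800; Unit PH2: $159,600; Unit PH1: $136,200

Ownership shares total 12,256; assessed value total 1,284,024.
Blended shares (65% ownership shares + 35% assessed value): Unit 4A 0.3068; Unit 2A 0.2010; Unit PH2 0.2656; Unit PH1 0.2266.
Raw shares: Unit 4A 184,392.00; Unit 2A 120,815.40; Unit PH2 159,610.25; Unit PH1 136,182.35.
After rounding ($100): Unit 4A $184,400; Unit 2A $120,800; Unit PH2 $159,600; Unit PH1 $136,200. Sum = $601,000.
No rounding difference to absorb.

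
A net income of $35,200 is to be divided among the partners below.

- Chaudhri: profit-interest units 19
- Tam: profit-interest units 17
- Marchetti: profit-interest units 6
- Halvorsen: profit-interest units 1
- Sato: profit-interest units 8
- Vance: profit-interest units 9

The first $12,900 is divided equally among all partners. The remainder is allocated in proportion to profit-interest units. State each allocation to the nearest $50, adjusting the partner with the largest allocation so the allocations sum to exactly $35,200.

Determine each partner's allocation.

Chaudhri: $9,250 | Tam: $8,450 | Marchetti: $4,400 | Halvorsen: $2,500 | Sato: $5,100 | Vance: $5,500

First tranche $12,900 split equally: $2,150 each.
Remainder $22,300 by profit-interest units (total 60): Chaudhri 7,061.67 → $7,050; Tam 6,318.33 → $6,300; Marchetti 2,230.00 → $2,250; Halvorsen 371.67 → $350; Sato 2,973.33 → $2,950; Vance 3,345.00 → $3,350.
Rounding difference +$50 on remainder applied to Chaudhri.
Totals: Chaudhri $2,150 + $7,100 = $9,250; Tam $2,150 + $6,300 = $8,450; Marchetti $2,150 + $2,250 = $4,400; Halvorsen $2,150 + $350 = $2,500; Sato $2,150 + $2,950 = $5,100; Vance $2,150 + $3,350 = $5,500.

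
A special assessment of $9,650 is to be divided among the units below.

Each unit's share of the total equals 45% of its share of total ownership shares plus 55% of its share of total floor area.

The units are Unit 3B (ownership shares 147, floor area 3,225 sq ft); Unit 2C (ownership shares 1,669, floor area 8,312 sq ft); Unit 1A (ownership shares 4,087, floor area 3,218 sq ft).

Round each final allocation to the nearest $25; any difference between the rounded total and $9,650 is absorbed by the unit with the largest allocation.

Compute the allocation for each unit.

Ownership shares total 5,903; floor area total 14,755.
Combined weights (45% ownership shares + 55% floor area): Unit 3B 0.1314; Unit 2C 0.4371; Unit 1A 0.4315.
Proportional shares: Unit 3B 1,268.20; Unit 2C 4,217.69; Unit 1A 4,164.11.
After rounding ($25): Unit 3B $1,275; Unit 2C $4,225; Unit 1A $4,175. Sum = $9,675.
Difference $9,650 − $9,675 = −$25 applied to largest allocation (Unit 2C): Unit 2C becomes $4,200.

Unit 3B: $1,275; Unit 2C: $4,200; Unit 1A: $4,175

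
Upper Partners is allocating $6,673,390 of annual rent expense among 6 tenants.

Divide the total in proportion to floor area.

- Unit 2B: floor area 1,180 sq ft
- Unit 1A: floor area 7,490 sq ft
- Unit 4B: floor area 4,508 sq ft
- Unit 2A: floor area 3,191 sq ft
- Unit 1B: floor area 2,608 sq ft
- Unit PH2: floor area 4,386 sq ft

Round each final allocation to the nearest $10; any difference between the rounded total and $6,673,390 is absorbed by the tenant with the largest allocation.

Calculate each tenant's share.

Sum of floor area: 23,363.
Pro-rata amounts: Unit 2B 1,180/23,363 × $6,673,390 = 337,054.33; Unit 1A 7,490/23,363 × $6,673,390 = 2,139,438.05; Unit 4B 4,508/23,363 × $6,673,390 = 1,287,661.78; Unit 2A 3,191/23,363 × $6,673,390 = 911,474.87; Unit 1B 2,608/23,363 × $6,673,390 = 744,947.19; Unit PH2 4,386/23,363 × $6,673,390 = 1,252,813.79.
At nearest $10: Unit 2B $337,050; Unit 1A $2,139,440; Unit 4B $1,287,660; Unit 2A $911,470; Unit 1B $744,950; Unit PH2 $1,252,810. Sum = $6,673,380.
Difference $6,673,390 − $6,673,380 = +$10 applied to largest allocation (Unit 1A): Unit 1A becomes $2,139,450.

Unit 2B: $337,050 | Unit 1A: $2,139,450 | Unit 4B: $1,287,660 | Unit 2A: $911,470 | Unit 1B: $744,950 | Unit PH2: $1,252,810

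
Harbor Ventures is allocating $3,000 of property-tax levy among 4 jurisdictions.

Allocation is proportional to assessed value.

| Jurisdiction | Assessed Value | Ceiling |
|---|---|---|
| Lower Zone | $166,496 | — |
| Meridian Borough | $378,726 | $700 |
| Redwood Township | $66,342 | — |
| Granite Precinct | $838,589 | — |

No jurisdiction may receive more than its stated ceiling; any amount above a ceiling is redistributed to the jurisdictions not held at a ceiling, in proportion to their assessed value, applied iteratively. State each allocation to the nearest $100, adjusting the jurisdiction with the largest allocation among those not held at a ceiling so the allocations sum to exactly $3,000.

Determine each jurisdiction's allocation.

Lower Zone: $400 | Meridian Borough: $700 | Redwood Township: $100 | Granite Precinct: $1,800

Sum of assessed value: 1,450,153.
Proportional shares (ignoring caps): Lower Zone 344.44; Meridian Borough 783.49; Redwood Township 137.24; Granite Precinct 1,734.83.
Capped: Meridian Borough ($700); balance $2,300 reallocated over remaining assessed value 1,071,427.
Redistributed shares: Lower Zone 357.41 → $400; Redwood Township 142.41 → $100; Granite Precinct 1,800.17 → $1,800.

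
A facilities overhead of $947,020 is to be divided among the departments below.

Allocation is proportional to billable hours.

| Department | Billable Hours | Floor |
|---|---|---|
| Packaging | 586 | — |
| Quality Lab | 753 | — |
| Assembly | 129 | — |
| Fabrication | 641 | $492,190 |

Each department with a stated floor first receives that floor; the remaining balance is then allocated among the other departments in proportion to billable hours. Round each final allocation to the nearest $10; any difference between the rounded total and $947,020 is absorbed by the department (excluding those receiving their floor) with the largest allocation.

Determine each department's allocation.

Packaging: $181,560; Quality Lab: $233,300; Assembly: $39,970; Fabrication: $492,190

Guaranteed amounts: Fabrication $492,190. Balance $454,830.
Balance split over remaining billable hours 1,468: Packaging 181,560.20 → $181,560; Quality Lab 233,301.76 → $233,300; Assembly 39,968.03 → $39,970.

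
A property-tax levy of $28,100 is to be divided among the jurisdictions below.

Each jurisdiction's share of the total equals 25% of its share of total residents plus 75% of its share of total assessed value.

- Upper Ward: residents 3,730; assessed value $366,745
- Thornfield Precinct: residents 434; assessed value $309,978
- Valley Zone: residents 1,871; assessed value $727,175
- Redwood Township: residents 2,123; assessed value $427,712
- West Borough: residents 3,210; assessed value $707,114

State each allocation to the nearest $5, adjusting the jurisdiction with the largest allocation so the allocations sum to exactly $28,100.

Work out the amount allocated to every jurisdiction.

Residents total 11,368; assessed value total 2,538,724.
Combined weights (25% residents + 75% assessed value): Upper Ward 0.1904; Thornfield Precinct 0.1011; Valley Zone 0.2560; Redwood Township 0.1730; West Borough 0.2795.
Proportional shares: Upper Ward 5,349.50; Thornfield Precinct 2,841.45; Valley Zone 7,192.79; Redwood Township 4,862.55; West Borough 7,853.71.
At nearest $5: Upper Ward $5,350; Thornfield Precinct $2,840; Valley Zone $7,195; Redwood Township $4,865; West Borough $7,855. Sum = $28,105.
Difference $28,100 − $28,105 = −$5 applied to largest allocation (West Borough): West Borough becomes $7,850.

Upper Ward: $5,350; Thornfield Precinct: $2,840; Valley Zone: $7,195; Redwood Township: $4,865; West Borough: $7,850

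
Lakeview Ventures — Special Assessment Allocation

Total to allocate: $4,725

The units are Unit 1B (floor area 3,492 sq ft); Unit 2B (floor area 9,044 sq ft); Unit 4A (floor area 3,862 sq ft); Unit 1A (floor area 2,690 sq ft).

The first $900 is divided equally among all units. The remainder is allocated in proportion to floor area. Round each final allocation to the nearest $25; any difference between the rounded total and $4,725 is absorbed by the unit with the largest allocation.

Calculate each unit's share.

Unit 1B: $925 | Unit 2B: $2,025 | Unit 4A: $1,000 | Unit 1A: $775

Equal tier: $900 ÷ 4 = $225 apiece.
Remainder $3,825 by floor area (total 19,088): Unit 1B 699.75 → $700; Unit 2B 1,812.31 → $1,800; Unit 4A 773.90 → $775; Unit 1A 539.04 → $550.
Totals: Unit 1B $225 + $700 = $925; Unit 2B $225 + $1,800 = $2,025; Unit 4A $225 + $775 = $1,000; Unit 1A $225 + $550 = $775.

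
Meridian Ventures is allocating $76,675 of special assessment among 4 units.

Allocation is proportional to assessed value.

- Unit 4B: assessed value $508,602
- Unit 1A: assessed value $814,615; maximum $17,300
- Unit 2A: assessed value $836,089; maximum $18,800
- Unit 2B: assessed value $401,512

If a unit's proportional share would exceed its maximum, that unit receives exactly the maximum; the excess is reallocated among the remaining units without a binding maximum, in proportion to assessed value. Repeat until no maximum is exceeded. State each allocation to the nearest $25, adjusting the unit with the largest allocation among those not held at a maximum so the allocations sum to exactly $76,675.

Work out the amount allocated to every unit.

Unit 4B: $22,675 · Unit 1A: $17,300 · Unit 2A: $18,800 · Unit 2B: $17,900

Assessed value total: 2,560,818.
Pro-rata shares before constraints: Unit 4B 15,228.36; Unit 1A 24,390.88; Unit 2A 25,033.85; Unit 2B 12,021.91.
Held at cap: Unit 1A ($17,300), Unit 2A ($18,800); balance $40,575 reallocated over remaining assessed value 910,114.
Redistributed shares: Unit 4B 22,674.66 → $22,675; Unit 2B 17,900.34 → $17,900.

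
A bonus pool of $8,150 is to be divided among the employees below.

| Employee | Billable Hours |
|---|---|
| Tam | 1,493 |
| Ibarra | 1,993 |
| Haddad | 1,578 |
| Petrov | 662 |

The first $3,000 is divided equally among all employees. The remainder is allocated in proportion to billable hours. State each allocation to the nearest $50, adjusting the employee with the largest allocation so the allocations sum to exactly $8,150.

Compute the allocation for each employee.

Tam: $2,100 · Ibarra: $2,550 · Haddad: $2,150 · Petrov: $1,350

$3,000 shared equally gives $750 per employee.
Remainder $5,150 by billable hours (total 5,726): Tam 1,342.81 → $1,350; Ibarra 1,792.52 → $1,800; Haddad 1,419.26 → $1,400; Petrov 595.41 → $600.
Totals: Tam $750 + $1,350 = $2,100; Ibarra $750 + $1,800 = $2,550; Haddad $750 + $1,400 = $2,150; Petrov $750 + $600 = $1,350.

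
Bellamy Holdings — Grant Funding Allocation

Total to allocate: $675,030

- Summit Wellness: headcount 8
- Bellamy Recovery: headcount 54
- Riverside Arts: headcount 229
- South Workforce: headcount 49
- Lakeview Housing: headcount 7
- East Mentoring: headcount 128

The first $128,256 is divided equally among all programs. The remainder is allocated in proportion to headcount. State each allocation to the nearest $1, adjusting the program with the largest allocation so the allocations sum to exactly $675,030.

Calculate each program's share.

Summit Wellness: $30,585 · Bellamy Recovery: $83,536 · Riverside Arts: $284,978 · South Workforce: $77,780 · Lakeview Housing: $29,434 · East Mentoring: $168,717

Equal tier: $128,256 ÷ 6 = $21,376 apiece.
Remainder $546,774 by headcount (total 475): Summit Wellness 9,208.83 → $9,209; Bellamy Recovery 62,159.57 → $62,160; Riverside Arts 263,602.62 → $263,603; South Workforce 56,404.05 → $56,404; Lakeview Housing 8,057.72 → $8,058; East Mentoring 147,341.20 → $147,341.
Rounding difference −$1 on remainder applied to Riverside Arts.
Totals: Summit Wellness $21,376 + $9,209 = $30,585; Bellamy Recovery $21,376 + $62,160 = $83,536; Riverside Arts $21,376 + $263,602 = $284,978; South Workforce $21,376 + $56,404 = $77,780; Lakeview Housing $21,376 + $8,058 = $29,434; East Mentoring $21,376 + $147,341 = $168,717.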